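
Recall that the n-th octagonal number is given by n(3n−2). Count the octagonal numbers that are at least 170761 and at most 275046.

65

The n-th octagonal number is n(3n−2).
Smallest index with value ≥ 170761: n = 239 (giving 170885).
Largest index with value ≤ 275046: n = 303 (giving 274821).
Indices 239 through 303: 65 terms.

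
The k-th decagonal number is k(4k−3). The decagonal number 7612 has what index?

44

Set n(4n−3) = 7612, giving 4n² − 3n − 7612 = 0.
So n = (3 + 349) / 8 = 352/8 = 44.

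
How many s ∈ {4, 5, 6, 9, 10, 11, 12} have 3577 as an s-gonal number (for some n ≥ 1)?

s = 4: P(4, 59) = 3481 and P(4, 60) = 3600; 3577 is not s-gonal.
s = 5: P(5, 49) = 3577. ✓
s = 6: P(6, 42) = 3486 and P(6, 43) = 3655; 3577 is not s-gonal.
s = 9: P(9, 32) = 3504 and P(9, 33) = 3729; 3577 is not s-gonal.
s = 10: P(10, 30) = 3510 and P(10, 31) = 3751; 3577 is not s-gonal.
s = 11: P(11, 28) = 3430 and P(11, 29) = 3683; 3577 is not s-gonal.
s = 12: P(12, 27) = 3537 and P(12, 28) = 3808; 3577 is not s-gonal.
Hits: s ∈ {5} → 1.

1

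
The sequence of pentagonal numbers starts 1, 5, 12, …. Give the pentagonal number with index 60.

5370

The 60th pentagonal number is n(3n−1)/2 with n = 60.
60·(3·60 − 1)/2 = 60·179/2 = 5370.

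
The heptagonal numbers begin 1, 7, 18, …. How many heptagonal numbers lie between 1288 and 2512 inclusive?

10

The n-th heptagonal number is n(5n−3)/2.
Smallest index with value ≥ 1288: n = 23 (giving 1288).
Largest index with value ≤ 2512: n = 32 (giving 2512).
Indices 23 through 32: 10 terms.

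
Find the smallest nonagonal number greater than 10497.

10836

Solve n(7n−5)/2 > 10497 for integer n.
The largest n with value ≤ 10497 is 55 (since 10450 ≤ 10497 < 10836), so the first above is n = 56, value 10836.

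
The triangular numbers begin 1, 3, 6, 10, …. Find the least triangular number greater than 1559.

Solve n(n+1)/2 > 1559 for integer n.
The largest n with value ≤ 1559 is 55 (since 1540 ≤ 1559 < 1596), so the first above is n = 56, value 1596.

1596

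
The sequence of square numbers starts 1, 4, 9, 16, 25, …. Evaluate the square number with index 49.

49² = 2401.

2401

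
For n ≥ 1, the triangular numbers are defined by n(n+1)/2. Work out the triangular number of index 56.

1596

The 56th triangular number is n(n+1)/2 with n = 56.
56·57/2 = 3192/2 = 1596.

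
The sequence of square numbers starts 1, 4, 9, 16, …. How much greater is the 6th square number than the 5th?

11

n² − (n−1)² = 2n − 1, so 6² − 5² = 2·6 − 1 = 11.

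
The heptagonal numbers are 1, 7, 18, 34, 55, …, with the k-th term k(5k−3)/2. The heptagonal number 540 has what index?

15

Set n(5n−3)/2 = 540, giving 5n² − 3n − 1080 = 0.
The discriminant is 9 + 40·540 = 21609, and √21609 = 147.
So n = (3 + 147) / 10 = 150/10 = 15.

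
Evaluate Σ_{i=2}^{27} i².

Σ_{i=2}^{27} i² = 6930 − 1 = 6929.

6929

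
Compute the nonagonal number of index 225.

176625

225·(7·225 − 5)/2 = 225·1570/2 = 225·785 = 176625.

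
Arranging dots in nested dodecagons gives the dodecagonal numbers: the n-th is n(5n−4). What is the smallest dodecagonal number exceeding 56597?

Solve n(5n−4) > 56597 for integer n.
The largest n with value ≤ 56597 is 106 (since 55756 ≤ 56597 < 56817), so the first above is n = 107, value 56817.

56817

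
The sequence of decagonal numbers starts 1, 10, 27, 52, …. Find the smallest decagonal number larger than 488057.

488950

Solve n(4n−3) > 488057 for integer n.
The largest n with value ≤ 488057 is 349 (since 486157 ≤ 488057 < 488950), so the first above is n = 350, value 488950.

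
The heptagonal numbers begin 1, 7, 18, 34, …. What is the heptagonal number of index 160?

63760

160·(5·160 − 3)/2 = 160·797/2 = 63760.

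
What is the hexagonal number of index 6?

66

The 6th hexagonal number is n(2n−1) with n = 6.
6·(2·6 − 1) = 6·11 = 66.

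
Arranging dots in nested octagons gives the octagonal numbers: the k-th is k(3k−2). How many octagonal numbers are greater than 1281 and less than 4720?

The n-th octagonal number is n(3n−2).
Smallest index with value > 1281: n = 22 (giving 1408).
Largest index with value < 4720: n = 39 (giving 4485).
Indices 22 through 39: 18 terms.

18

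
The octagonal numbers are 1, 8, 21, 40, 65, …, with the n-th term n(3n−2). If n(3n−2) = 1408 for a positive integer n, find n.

22

Set n(3n−2) = 1408, giving 3n² − 2n − 1408 = 0.
The discriminant is 4 + 12·1408 = 16900, and √16900 = 130.
So n = (2 + 130) / 6 = 132/6 = 22.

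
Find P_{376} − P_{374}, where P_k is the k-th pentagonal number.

376·(3·376 − 1)/2 = 211876 and 374·(3·374 − 1)/2 = 209627.
Difference: 211876 − 209627 = 2249.

2249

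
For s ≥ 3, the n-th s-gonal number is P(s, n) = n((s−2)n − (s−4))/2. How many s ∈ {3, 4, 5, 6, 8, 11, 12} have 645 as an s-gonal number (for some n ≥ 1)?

s = 3: P(3, 35) = 630 and P(3, 36) = 666; 645 is not s-gonal.
s = 4: P(4, 25) = 625 and P(4, 26) = 676; 645 is not s-gonal.
s = 5: P(5, 20) = 590 and P(5, 21) = 651; 645 is not s-gonal.
s = 6: P(6, 18) = 630 and P(6, 19) = 703; 645 is not s-gonal.
s = 8: P(8, 15) = 645. ✓
s = 11: P(11, 12) = 606 and P(11, 13) = 715; 645 is not s-gonal.
s = 12: P(12, 11) = 561 and P(12, 12) = 672; 645 is not s-gonal.
Hits: s ∈ {8} → 1.

1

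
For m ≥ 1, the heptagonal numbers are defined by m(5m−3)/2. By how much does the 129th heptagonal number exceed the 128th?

641

Consecutive heptagonal numbers differ by 5n − 4: here 5·129 − 4 = 641.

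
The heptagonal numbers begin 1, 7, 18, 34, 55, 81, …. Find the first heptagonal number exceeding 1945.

2059

Solve n(5n−3)/2 > 1945 for integer n.
The largest n with value ≤ 1945 is 28 (since 1918 ≤ 1945 < 2059), so the first above is n = 29, value 2059.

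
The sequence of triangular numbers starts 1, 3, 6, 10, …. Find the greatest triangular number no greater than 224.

Solve n(n+1)/2 ≤ 224 for integer n.
n = 20 gives 210 ≤ 224, while n = 21 gives 231 > 224; so the answer is 210.

210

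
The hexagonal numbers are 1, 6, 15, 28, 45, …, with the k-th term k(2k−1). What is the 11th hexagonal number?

231

The 11th hexagonal number is n(2n−1) with n = 11.
11·(2·11 − 1) = 11·21 = 231.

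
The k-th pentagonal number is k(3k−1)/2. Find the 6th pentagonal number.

51

The 6th pentagonal number is n(3n−1)/2 with n = 6.
6·(3·6 − 1)/2 = 6·17/2 = 51.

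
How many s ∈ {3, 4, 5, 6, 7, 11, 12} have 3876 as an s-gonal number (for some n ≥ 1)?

s = 3: P(3, 87) = 3828 and P(3, 88) = 3916; 3876 is not s-gonal.
s = 4: P(4, 62) = 3844 and P(4, 63) = 3969; 3876 is not s-gonal.
s = 5: P(5, 51) = 3876. ✓
s = 6: P(6, 44) = 3828 and P(6, 45) = 4005; 3876 is not s-gonal.
s = 7: P(7, 39) = 3744 and P(7, 40) = 3940; 3876 is not s-gonal.
s = 11: P(11, 29) = 3683 and P(11, 30) = 3945; 3876 is not s-gonal.
s = 12: P(12, 28) = 3808 and P(12, 29) = 4089; 3876 is not s-gonal.
Hits: s ∈ {5} → 1.

1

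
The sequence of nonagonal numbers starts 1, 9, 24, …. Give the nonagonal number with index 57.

11229

The 57th nonagonal number is n(7n−5)/2 with n = 57.
57·(7·57 − 5)/2 = 57·394/2 = 57·197 = 11229.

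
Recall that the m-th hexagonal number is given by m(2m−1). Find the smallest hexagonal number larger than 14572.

14706

Solve n(2n−1) > 14572 for integer n.
The largest n with value ≤ 14572 is 85 (since 14365 ≤ 14572 < 14706), so the first above is n = 86, value 14706.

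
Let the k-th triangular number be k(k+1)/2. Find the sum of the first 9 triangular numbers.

165

Σ i(i+1)/2 = (Σi² + Σi) / 2 over i = 1..9.
Σi = 45 and Σi² = 285.
(1·285 + 1·45) / 2 = 330/2 = 165.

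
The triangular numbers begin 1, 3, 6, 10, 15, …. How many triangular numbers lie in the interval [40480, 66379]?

79

The n-th triangular number is n(n+1)/2.
Smallest index with value ≥ 40480: n = 285 (giving 40755).
Largest index with value ≤ 66379: n = 363 (giving 66066).
Indices 285 through 363: 79 terms.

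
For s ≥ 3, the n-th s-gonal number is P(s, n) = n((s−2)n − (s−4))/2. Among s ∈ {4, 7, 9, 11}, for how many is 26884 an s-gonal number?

2

s = 4: P(4, 163) = 26569 and P(4, 164) = 26896; 26884 is not s-gonal.
s = 7: P(7, 104) = 26884. ✓
s = 9: P(9, 88) = 26884. ✓
s = 11: P(11, 77) = 26411 and P(11, 78) = 27105; 26884 is not s-gonal.
Hits: s ∈ {7, 9} → 2.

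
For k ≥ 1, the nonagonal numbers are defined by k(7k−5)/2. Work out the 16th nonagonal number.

The 16th nonagonal number is n(7n−5)/2 with n = 16.
16·(7·16 − 5)/2 = 16·107/2 = 856.

856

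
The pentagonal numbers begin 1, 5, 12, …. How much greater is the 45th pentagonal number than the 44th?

133

Consecutive pentagonal numbers differ by 3n − 2: here 3·45 − 2 = 133.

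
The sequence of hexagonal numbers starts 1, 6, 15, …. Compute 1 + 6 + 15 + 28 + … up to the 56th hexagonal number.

Σ i(2i−1) = 2Σi² − Σi over i = 1..56.
Σi = 1596 and Σi² = 60116.
2·60116 − 1·1596 = 118636.

118636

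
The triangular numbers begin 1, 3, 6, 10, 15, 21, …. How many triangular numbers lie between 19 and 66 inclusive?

6

The n-th triangular number is n(n+1)/2.
Smallest index with value ≥ 19: n = 6 (giving 21).
Largest index with value ≤ 66: n = 11 (giving 66).
Indices 6 through 11: 6 terms.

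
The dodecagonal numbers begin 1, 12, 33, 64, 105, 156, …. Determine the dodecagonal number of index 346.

597196

346·(5·346 − 4) = 346·1726 = 597196.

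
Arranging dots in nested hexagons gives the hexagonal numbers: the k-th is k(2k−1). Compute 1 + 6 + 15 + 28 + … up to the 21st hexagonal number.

6391

Σ i(2i−1) = 2Σi² − Σi over i = 1..21.
Σi = 231 and Σi² = 3311.
2·3311 − 1·231 = 6391.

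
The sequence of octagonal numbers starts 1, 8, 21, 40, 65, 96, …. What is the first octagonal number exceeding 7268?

7400

Solve n(3n−2) > 7268 for integer n.
The largest n with value ≤ 7268 is 49 (since 7105 ≤ 7268 < 7400), so the first above is n = 50, value 7400.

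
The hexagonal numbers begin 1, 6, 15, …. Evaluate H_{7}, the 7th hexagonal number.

91

The 7th hexagonal number is n(2n−1) with n = 7.
7·(2·7 − 1) = 7·13 = 91.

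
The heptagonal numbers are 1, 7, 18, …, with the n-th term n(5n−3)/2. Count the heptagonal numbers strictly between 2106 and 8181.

28

The n-th heptagonal number is n(5n−3)/2.
Smallest index with value > 2106: n = 30 (giving 2205).
Largest index with value < 8181: n = 57 (giving 8037).
Indices 30 through 57: 28 terms.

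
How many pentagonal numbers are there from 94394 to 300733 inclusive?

196

The n-th pentagonal number is n(3n−1)/2.
Smallest index with value ≥ 94394: n = 252 (giving 95130).
Largest index with value ≤ 300733: n = 447 (giving 299490).
Indices 252 through 447: 196 terms.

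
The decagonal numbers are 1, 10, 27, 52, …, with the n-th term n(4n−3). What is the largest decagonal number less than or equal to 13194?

Solve n(4n−3) ≤ 13194 for integer n.
n = 57 gives 12825 ≤ 13194, while n = 58 gives 13282 > 13194; so the answer is 12825.

12825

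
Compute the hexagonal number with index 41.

The 41st hexagonal number is n(2n−1) with n = 41.
41·(2·41 − 1) = 41·81 = 3321.

3321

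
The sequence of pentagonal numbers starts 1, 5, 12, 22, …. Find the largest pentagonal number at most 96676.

Solve n(3n−1)/2 ≤ 96676 for integer n.
n = 254 gives 96647 ≤ 96676, while n = 255 gives 97410 > 96676; so the answer is 96647.

96647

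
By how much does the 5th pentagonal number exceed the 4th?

13

Consecutive pentagonal numbers differ by 3n − 2: here 3·5 − 2 = 13.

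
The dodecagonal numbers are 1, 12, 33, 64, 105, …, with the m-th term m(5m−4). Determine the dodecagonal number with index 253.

253·(5·253 − 4) = 253·1261 = 319033.

319033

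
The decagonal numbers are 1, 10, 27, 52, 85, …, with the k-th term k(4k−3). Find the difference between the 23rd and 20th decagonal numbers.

507

23·(4·23 − 3) = 2047 and 20·(4·20 − 3) = 1540.
Difference: 2047 − 1540 = 507.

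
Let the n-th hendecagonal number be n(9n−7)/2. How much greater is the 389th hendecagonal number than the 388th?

Consecutive hendecagonal numbers differ by 9n − 8: here 9·389 − 8 = 3493.

3493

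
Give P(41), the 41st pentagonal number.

2501

41·(3·41 − 1)/2 = 41·122/2 = 41·61 = 2501.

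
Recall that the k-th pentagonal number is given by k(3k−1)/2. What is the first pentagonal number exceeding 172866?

173230

Solve n(3n−1)/2 > 172866 for integer n.
The largest n with value ≤ 172866 is 339 (since 172212 ≤ 172866 < 173230), so the first above is n = 340, value 173230.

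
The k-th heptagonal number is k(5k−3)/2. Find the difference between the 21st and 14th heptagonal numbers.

602

21·(5·21 − 3)/2 = 1071 and 14·(5·14 − 3)/2 = 469.
Difference: 1071 − 469 = 602.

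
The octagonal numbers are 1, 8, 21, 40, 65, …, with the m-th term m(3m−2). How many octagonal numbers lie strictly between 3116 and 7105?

The n-th octagonal number is n(3n−2).
Smallest index with value > 3116: n = 33 (giving 3201).
Largest index with value < 7105: n = 48 (giving 6816).
Indices 33 through 48: 16 terms.

16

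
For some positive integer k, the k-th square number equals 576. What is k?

24

We need n² = 576, so n = √576 = 24.
Check: 24² = 576. ✓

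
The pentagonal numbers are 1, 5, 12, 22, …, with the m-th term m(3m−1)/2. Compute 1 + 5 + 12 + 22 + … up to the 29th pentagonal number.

12615

Σ i(3i−1)/2 = (3Σi² − Σi) / 2 over i = 1..29.
Σi = 435 and Σi² = 8555.
(3·8555 − 1·435) / 2 = 25230/2 = 12615.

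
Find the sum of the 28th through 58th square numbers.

Σ_{i=28}^{58} i² = 66729 − 6930 = 59799.

59799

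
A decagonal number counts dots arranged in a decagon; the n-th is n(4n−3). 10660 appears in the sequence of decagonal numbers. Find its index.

52

Set n(4n−3) = 10660, giving 4n² − 3n − 10660 = 0.
The discriminant is 9 + 16·10660 = 170569, and √170569 = 413.
So n = (3 + 413) / 8 = 416/8 = 52.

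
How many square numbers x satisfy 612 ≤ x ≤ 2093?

The n-th square number is n².
Smallest index with value ≥ 612: n = 25 (giving 625).
Largest index with value ≤ 2093: n = 45 (giving 2025).
Indices 25 through 45: 21 terms.

21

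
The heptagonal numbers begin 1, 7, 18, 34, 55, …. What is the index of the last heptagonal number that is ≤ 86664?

186

Solve n(5n−3)/2 ≤ 86664 for integer n.
n = 186 gives 86211 ≤ 86664, while n = 187 gives 87142 > 86664; so the answer is index 186.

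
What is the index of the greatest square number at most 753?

27

Solve n² ≤ 753 for integer n.
n = 27 gives 729 ≤ 753, while n = 28 gives 784 > 753; so the answer is index 27.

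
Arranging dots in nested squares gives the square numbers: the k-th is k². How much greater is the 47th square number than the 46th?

93

n² − (n−1)² = 2n − 1, so 47² − 46² = 2·47 − 1 = 93.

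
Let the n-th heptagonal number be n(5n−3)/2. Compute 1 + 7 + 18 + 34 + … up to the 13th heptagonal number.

1911

Σ i(5i−3)/2 = (5Σi² − 3Σi) / 2 over i = 1..13.
Σi = 91 and Σi² = 819.
(5·819 − 3·91) / 2 = 3822/2 = 1911.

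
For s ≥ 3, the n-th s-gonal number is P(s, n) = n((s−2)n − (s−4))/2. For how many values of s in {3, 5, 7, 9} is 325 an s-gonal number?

s = 3: P(3, 25) = 325. ✓
s = 5: P(5, 14) = 287 and P(5, 15) = 330; 325 is not s-gonal.
s = 7: P(7, 11) = 286 and P(7, 12) = 342; 325 is not s-gonal.
s = 9: P(9, 10) = 325. ✓
Hits: s ∈ {3, 9} → 2.

2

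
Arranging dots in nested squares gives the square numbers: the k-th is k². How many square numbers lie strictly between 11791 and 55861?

The n-th square number is n².
Smallest index with value > 11791: n = 109 (giving 11881).
Largest index with value < 55861: n = 236 (giving 55696).
Indices 109 through 236: 128 terms.

128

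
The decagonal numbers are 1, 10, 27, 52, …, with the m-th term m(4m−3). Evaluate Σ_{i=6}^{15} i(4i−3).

Σ i(4i−3) = 4Σi² − 3Σi over i = 6..15.
Σi = 120 − 15 = 105 and Σi² = 1240 − 55 = 1185.
4·1185 − 3·105 = 4425.

4425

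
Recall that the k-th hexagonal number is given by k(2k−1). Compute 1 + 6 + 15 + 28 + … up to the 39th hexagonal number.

Σ i(2i−1) = 2Σi² − Σi over i = 1..39.
Σi = 780 and Σi² = 20540.
2·20540 − 1·780 = 40300.

40300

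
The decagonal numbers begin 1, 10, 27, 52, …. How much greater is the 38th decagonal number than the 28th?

2610

38·(4·38 − 3) = 5662 and 28·(4·28 − 3) = 3052.
Difference: 5662 − 3052 = 2610.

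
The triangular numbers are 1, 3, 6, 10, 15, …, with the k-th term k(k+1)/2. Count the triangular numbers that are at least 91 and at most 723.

25

The n-th triangular number is n(n+1)/2.
Smallest index with value ≥ 91: n = 13 (giving 91).
Largest index with value ≤ 723: n = 37 (giving 703).
Indices 13 through 37: 25 terms.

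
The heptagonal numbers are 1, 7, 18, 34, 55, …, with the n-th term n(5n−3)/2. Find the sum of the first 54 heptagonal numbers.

Σ i(5i−3)/2 = (5Σi² − 3Σi) / 2 over i = 1..54.
Σi = 1485 and Σi² = 53955.
(5·53955 − 3·1485) / 2 = 265320/2 = 132660.

132660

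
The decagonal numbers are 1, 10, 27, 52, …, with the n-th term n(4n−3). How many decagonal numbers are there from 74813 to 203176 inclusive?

88

The n-th decagonal number is n(4n−3).
Smallest index with value ≥ 74813: n = 138 (giving 75762).
Largest index with value ≤ 203176: n = 225 (giving 201825).
Indices 138 through 225: 88 terms.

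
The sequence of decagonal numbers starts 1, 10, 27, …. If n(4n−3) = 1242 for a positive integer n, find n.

18

Set n(4n−3) = 1242, giving 4n² − 3n − 1242 = 0.
The discriminant is 9 + 16·1242 = 19881, and √19881 = 141.
So n = (3 + 141) / 8 = 144/8 = 18.
Check: 18·(4·18 − 3) = 1242. ✓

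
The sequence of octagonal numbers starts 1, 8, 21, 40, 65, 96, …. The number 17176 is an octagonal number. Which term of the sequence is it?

76

Set n(3n−2) = 17176, giving 3n² − 2n − 17176 = 0.
The discriminant is 4 + 12·17176 = 206116, and √206116 = 454.
So n = (2 + 454) / 6 = 456/6 = 76.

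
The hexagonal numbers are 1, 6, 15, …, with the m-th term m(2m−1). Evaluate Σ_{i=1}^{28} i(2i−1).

15022

Σ i(2i−1) = 2Σi² − Σi over i = 1..28.
Σi = 406 and Σi² = 7714.
2·7714 − 1·406 = 15022.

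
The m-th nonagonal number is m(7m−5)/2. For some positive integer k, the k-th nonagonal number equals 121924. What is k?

Set n(7n−5)/2 = 121924, giving 7n² − 5n − 243848 = 0.
So n = (5 + 2613) / 14 = 2618/14 = 187.
Check: 187·(7·187 − 5)/2 = 121924. ✓

187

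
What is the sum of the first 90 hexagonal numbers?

Σ i(2i−1) = 2Σi² − Σi over i = 1..90.
Σi = 4095 and Σi² = 247065.
2·247065 − 1·4095 = 490035.

490035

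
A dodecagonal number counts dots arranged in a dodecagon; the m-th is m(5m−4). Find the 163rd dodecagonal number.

The 163rd dodecagonal number is n(5n−4) with n = 163.
163·(5·163 − 4) = 163·811 = 132193.

132193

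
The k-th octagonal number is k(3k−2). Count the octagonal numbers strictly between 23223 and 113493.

106

The n-th octagonal number is n(3n−2).
Smallest index with value > 23223: n = 89 (giving 23585).
Largest index with value < 113493: n = 194 (giving 112520).
Indices 89 through 194: 106 terms.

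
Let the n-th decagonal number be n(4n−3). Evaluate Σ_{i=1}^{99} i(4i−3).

1298550

Σ i(4i−3) = 4Σi² − 3Σi over i = 1..99.
Σi = 4950 and Σi² = 328350.
4·328350 − 3·4950 = 1298550.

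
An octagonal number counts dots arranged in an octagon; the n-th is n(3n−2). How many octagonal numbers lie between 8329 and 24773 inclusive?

38

The n-th octagonal number is n(3n−2).
Smallest index with value ≥ 8329: n = 54 (giving 8640).
Largest index with value ≤ 24773: n = 91 (giving 24661).
Indices 54 through 91: 38 terms.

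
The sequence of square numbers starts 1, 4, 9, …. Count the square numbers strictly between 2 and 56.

6

The n-th square number is n².
Smallest index with value > 2: n = 2 (giving 4).
Largest index with value < 56: n = 7 (giving 49).
Indices 2 through 7: 6 terms.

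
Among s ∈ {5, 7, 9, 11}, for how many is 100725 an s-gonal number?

s = 5: P(5, 259) = 100492 and P(5, 260) = 101270; 100725 is not s-gonal.
s = 7: P(7, 201) = 100701 and P(7, 202) = 101707; 100725 is not s-gonal.
s = 9: P(9, 170) = 100725. ✓
s = 11: P(11, 150) = 100725. ✓
Hits: s ∈ {9, 11} → 2.

2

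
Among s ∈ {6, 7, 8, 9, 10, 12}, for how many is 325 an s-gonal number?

2

s = 6: P(6, 13) = 325. ✓
s = 7: P(7, 11) = 286 and P(7, 12) = 342; 325 is not s-gonal.
s = 8: P(8, 10) = 280 and P(8, 11) = 341; 325 is not s-gonal.
s = 9: P(9, 10) = 325. ✓
s = 10: P(10, 9) = 297 and P(10, 10) = 370; 325 is not s-gonal.
s = 12: P(12, 8) = 288 and P(12, 9) = 369; 325 is not s-gonal.
Hits: s ∈ {6, 9} → 2.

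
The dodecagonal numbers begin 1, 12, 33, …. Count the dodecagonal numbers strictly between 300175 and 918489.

The n-th dodecagonal number is n(5n−4).
Smallest index with value > 300175: n = 246 (giving 301596).
Largest index with value < 918489: n = 428 (giving 914208).
Indices 246 through 428: 183 terms.

183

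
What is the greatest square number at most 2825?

Solve n² ≤ 2825 for integer n.
n = 53 gives 2809 ≤ 2825, while n = 54 gives 2916 > 2825; so the answer is 2809.

2809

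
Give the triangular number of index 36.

666

36·37/2 = 1332/2 = 666.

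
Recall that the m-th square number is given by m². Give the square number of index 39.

The 39th square number is n² with n = 39.
39² = 1521.

1521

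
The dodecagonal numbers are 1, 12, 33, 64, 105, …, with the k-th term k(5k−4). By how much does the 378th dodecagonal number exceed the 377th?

Consecutive dodecagonal numbers differ by 10n − 9: here 10·378 − 9 = 3771.

3771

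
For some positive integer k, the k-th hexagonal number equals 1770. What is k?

30

Set n(2n−1) = 1770, giving 2n² − n − 1770 = 0.
So n = (1 + 119) / 4 = 120/4 = 30.
Check: 30·(2·30 − 1) = 1770. ✓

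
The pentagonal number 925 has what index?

25

Set n(3n−1)/2 = 925, giving 3n² − n − 1850 = 0.
So n = (1 + 149) / 6 = 150/6 = 25.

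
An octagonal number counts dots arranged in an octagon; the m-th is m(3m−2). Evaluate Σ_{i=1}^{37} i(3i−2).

Σ i(3i−2) = 3Σi² − 2Σi over i = 1..37.
Σi = 703 and Σi² = 17575.
3·17575 − 2·703 = 51319.

51319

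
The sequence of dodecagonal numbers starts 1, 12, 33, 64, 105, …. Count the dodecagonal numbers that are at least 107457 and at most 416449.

The n-th dodecagonal number is n(5n−4).
Smallest index with value ≥ 107457: n = 147 (giving 107457).
Largest index with value ≤ 416449: n = 289 (giving 416449).
Indices 147 through 289: 143 terms.

143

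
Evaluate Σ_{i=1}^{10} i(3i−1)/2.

Σ i(3i−1)/2 = (3Σi² − Σi) / 2 over i = 1..10.
Σi = 55 and Σi² = 385.
(3·385 − 1·55) / 2 = 1100/2 = 550.

550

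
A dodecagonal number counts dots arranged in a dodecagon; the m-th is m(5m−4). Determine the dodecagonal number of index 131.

85281

131·(5·131 − 4) = 131·651 = 85281.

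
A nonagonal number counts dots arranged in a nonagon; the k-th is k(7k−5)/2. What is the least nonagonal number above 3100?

Solve n(7n−5)/2 > 3100 for integer n.
The largest n with value ≤ 3100 is 30 (since 3075 ≤ 3100 < 3286), so the first above is n = 31, value 3286.

3286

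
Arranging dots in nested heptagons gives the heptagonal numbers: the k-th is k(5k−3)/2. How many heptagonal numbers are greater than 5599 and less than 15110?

31

The n-th heptagonal number is n(5n−3)/2.
Smallest index with value > 5599: n = 48 (giving 5688).
Largest index with value < 15110: n = 78 (giving 15093).
Indices 48 through 78: 31 terms.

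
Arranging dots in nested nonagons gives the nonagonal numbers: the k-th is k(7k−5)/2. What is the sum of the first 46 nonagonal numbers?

Σ i(7i−5)/2 = (7Σi² − 5Σi) / 2 over i = 1..46.
Σi = 1081 and Σi² = 33511.
(7·33511 − 5·1081) / 2 = 229172/2 = 114586.

114586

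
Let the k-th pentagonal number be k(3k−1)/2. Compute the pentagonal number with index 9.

The 9th pentagonal number is n(3n−1)/2 with n = 9.
9·(3·9 − 1)/2 = 9·26/2 = 9·13 = 117.

117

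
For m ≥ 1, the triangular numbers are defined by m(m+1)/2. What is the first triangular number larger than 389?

406

Solve n(n+1)/2 > 389 for integer n.
The largest n with value ≤ 389 is 27 (since 378 ≤ 389 < 406), so the first above is n = 28, value 406.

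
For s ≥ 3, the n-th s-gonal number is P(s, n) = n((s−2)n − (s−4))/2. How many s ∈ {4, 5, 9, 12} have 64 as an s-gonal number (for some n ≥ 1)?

s = 4: P(4, 8) = 64. ✓
s = 5: P(5, 6) = 51 and P(5, 7) = 70; 64 is not s-gonal.
s = 9: P(9, 4) = 46 and P(9, 5) = 75; 64 is not s-gonal.
s = 12: P(12, 4) = 64. ✓
Hits: s ∈ {4, 12} → 2.

2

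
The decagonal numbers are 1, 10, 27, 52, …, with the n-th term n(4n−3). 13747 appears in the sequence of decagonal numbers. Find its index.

59

Set n(4n−3) = 13747, giving 4n² − 3n − 13747 = 0.
The discriminant is 9 + 16·13747 = 219961, and √219961 = 469.
So n = (3 + 469) / 8 = 472/8 = 59.
Check: 59·(4·59 − 3) = 13747. ✓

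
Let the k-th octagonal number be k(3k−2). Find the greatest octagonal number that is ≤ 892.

Solve n(3n−2) ≤ 892 for integer n.
n = 17 gives 833 ≤ 892, while n = 18 gives 936 > 892; so the answer is 833.

833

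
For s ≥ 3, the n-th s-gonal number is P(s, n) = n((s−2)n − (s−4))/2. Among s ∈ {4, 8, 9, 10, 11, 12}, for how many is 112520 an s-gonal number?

s = 4: P(4, 335) = 112225 and P(4, 336) = 112896; 112520 is not s-gonal.
s = 8: P(8, 194) = 112520. ✓
s = 9: P(9, 179) = 111696 and P(9, 180) = 112950; 112520 is not s-gonal.
s = 10: P(10, 168) = 112392 and P(10, 169) = 113737; 112520 is not s-gonal.
s = 11: P(11, 158) = 111785 and P(11, 159) = 113208; 112520 is not s-gonal.
s = 12: P(12, 150) = 111900 and P(12, 151) = 113401; 112520 is not s-gonal.
Hits: s ∈ {8} → 1.

1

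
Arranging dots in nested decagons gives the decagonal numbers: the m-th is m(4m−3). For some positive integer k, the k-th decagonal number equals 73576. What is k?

Set n(4n−3) = 73576, giving 4n² − 3n − 73576 = 0.
The discriminant is 9 + 16·73576 = 1177225, and √1177225 = 1085.
So n = (3 + 1085) / 8 = 1088/8 = 136.
Check: 136·(4·136 − 3) = 73576. ✓

136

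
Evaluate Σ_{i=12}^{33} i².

Σ_{i=12}^{33} i² = 12529 − 506 = 12023.

12023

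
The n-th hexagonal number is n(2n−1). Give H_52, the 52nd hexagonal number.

The 52nd hexagonal number is n(2n−1) with n = 52.
52·(2·52 − 1) = 52·103 = 5356.

5356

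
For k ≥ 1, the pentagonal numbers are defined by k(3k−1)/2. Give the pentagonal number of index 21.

21·(3·21 − 1)/2 = 21·62/2 = 21·31 = 651.

651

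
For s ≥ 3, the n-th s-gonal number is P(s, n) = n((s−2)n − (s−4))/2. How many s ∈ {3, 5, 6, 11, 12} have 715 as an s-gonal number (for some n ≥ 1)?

2

s = 3: P(3, 37) = 703 and P(3, 38) = 741; 715 is not s-gonal.
s = 5: P(5, 22) = 715. ✓
s = 6: P(6, 19) = 703 and P(6, 20) = 780; 715 is not s-gonal.
s = 11: P(11, 13) = 715. ✓
s = 12: P(12, 12) = 672 and P(12, 13) = 793; 715 is not s-gonal.
Hits: s ∈ {5, 11} → 2.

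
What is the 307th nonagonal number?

307·(7·307 − 5)/2 = 307·2144/2 = 307·1072 = 329104.

329104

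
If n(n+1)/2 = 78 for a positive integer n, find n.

Set n(n+1)/2 = 78, giving n² + n − 156 = 0.
So n = (-1 + 25) / 2 = 24/2 = 12.

12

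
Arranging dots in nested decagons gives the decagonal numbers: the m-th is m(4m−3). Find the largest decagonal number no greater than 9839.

9457

Solve n(4n−3) ≤ 9839 for integer n.
n = 49 gives 9457 ≤ 9839, while n = 50 gives 9850 > 9839; so the answer is 9457.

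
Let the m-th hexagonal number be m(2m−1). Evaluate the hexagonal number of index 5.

45

5·(2·5 − 1) = 5·9 = 45.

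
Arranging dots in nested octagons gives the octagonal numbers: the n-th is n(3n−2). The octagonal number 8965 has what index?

Set n(3n−2) = 8965, giving 3n² − 2n − 8965 = 0.
So n = (2 + 328) / 6 = 330/6 = 55.

55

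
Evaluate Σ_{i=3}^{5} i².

Σ_{i=3}^{5} i² = 55 − 5 = 50.

50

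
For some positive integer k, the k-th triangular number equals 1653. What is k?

57

Set n(n+1)/2 = 1653, giving n² + n − 3306 = 0.
The discriminant is 1 + 8·1653 = 13225, and √13225 = 115.
So n = (-1 + 115) / 2 = 114/2 = 57.
Check: 57·58/2 = 1653. ✓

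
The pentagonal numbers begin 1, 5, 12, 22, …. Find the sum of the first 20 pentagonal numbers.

4200

Σ i(3i−1)/2 = (3Σi² − Σi) / 2 over i = 1..20.
Σi = 210 and Σi² = 2870.
(3·2870 − 1·210) / 2 = 8400/2 = 4200.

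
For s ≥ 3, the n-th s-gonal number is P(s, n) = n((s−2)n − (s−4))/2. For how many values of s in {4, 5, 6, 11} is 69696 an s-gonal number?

1

s = 4: P(4, 264) = 69696. ✓
s = 5: P(5, 215) = 69230 and P(5, 216) = 69876; 69696 is not s-gonal.
s = 6: P(6, 186) = 69006 and P(6, 187) = 69751; 69696 is not s-gonal.
s = 11: P(11, 124) = 68758 and P(11, 125) = 69875; 69696 is not s-gonal.
Hits: s ∈ {4} → 1.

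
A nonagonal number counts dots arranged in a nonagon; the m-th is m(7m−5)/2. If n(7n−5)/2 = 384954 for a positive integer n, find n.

332

Set n(7n−5)/2 = 384954, giving 7n² − 5n − 769908 = 0.
So n = (5 + 4643) / 14 = 4648/14 = 332.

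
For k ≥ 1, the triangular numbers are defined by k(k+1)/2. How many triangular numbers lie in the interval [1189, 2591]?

The n-th triangular number is n(n+1)/2.
Smallest index with value ≥ 1189: n = 49 (giving 1225).
Largest index with value ≤ 2591: n = 71 (giving 2556).
Indices 49 through 71: 23 terms.

23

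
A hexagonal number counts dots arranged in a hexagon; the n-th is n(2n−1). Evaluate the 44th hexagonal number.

44·(2·44 − 1) = 44·87 = 3828.

3828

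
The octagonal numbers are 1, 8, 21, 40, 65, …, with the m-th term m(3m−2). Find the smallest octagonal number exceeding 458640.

460208

Solve n(3n−2) > 458640 for integer n.
The largest n with value ≤ 458640 is 391 (since 457861 ≤ 458640 < 460208), so the first above is n = 392, value 460208.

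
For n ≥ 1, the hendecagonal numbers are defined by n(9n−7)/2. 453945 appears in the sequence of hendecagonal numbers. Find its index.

318

Set n(9n−7)/2 = 453945, giving 9n² − 7n − 907890 = 0.
The discriminant is 49 + 72·453945 = 32684089, and √32684089 = 5717.
So n = (7 + 5717) / 18 = 5724/18 = 318.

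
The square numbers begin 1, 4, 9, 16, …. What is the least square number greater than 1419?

1444

Solve n² > 1419 for integer n.
The largest n with value ≤ 1419 is 37 (since 1369 ≤ 1419 < 1444), so the first above is n = 38, value 1444.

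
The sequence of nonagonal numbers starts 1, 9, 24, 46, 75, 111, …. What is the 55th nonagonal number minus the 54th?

379

Consecutive nonagonal numbers differ by 7n − 6: here 7·55 − 6 = 379.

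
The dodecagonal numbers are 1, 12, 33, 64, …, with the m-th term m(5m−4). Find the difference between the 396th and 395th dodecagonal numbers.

3951

Consecutive dodecagonal numbers differ by 10n − 9: here 10·396 − 9 = 3951.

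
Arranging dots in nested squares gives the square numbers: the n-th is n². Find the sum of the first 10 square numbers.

385

Σ_{i=1}^{10} i² = 10·11·21/6 = 385.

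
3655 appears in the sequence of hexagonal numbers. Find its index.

43

Set n(2n−1) = 3655, giving 2n² − n − 3655 = 0.
The discriminant is 1 + 8·3655 = 29241, and √29241 = 171.
So n = (1 + 171) / 4 = 172/4 = 43.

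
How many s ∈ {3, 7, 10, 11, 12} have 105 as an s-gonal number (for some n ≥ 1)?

2

s = 3: P(3, 14) = 105. ✓
s = 7: P(7, 6) = 81 and P(7, 7) = 112; 105 is not s-gonal.
s = 10: P(10, 5) = 85 and P(10, 6) = 126; 105 is not s-gonal.
s = 11: P(11, 5) = 95 and P(11, 6) = 141; 105 is not s-gonal.
s = 12: P(12, 5) = 105. ✓
Hits: s ∈ {3, 12} → 2.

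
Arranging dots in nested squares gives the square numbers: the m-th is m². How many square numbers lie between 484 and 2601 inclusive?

30

The n-th square number is n².
Smallest index with value ≥ 484: n = 22 (giving 484).
Largest index with value ≤ 2601: n = 51 (giving 2601).
Indices 22 through 51: 30 terms.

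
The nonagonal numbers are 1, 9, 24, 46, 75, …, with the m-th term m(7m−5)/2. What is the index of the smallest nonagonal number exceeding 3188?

Solve n(7n−5)/2 > 3188 for integer n.
The largest n with value ≤ 3188 is 30 (since 3075 ≤ 3188 < 3286), so the first above is n = 31, value 3286.

31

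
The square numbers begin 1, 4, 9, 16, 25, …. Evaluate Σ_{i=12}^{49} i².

Σ_{i=12}^{49} i² = 40425 − 506 = 39919.

39919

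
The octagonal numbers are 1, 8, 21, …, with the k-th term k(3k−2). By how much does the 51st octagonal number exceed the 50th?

Consecutive octagonal numbers differ by 6n − 5: here 6·51 − 5 = 301.

301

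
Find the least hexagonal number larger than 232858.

233586

Solve n(2n−1) > 232858 for integer n.
The largest n with value ≤ 232858 is 341 (since 232221 ≤ 232858 < 233586), so the first above is n = 342, value 233586.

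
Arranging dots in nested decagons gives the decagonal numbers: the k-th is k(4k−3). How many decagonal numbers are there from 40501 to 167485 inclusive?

The n-th decagonal number is n(4n−3).
Smallest index with value ≥ 40501: n = 101 (giving 40501).
Largest index with value ≤ 167485: n = 205 (giving 167485).
Indices 101 through 205: 105 terms.

105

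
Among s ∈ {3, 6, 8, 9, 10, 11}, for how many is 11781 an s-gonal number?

s = 3: P(3, 153) = 11781. ✓
s = 6: P(6, 77) = 11781. ✓
s = 8: P(8, 63) = 11781. ✓
s = 9: P(9, 58) = 11629 and P(9, 59) = 12036; 11781 is not s-gonal.
s = 10: P(10, 54) = 11502 and P(10, 55) = 11935; 11781 is not s-gonal.
s = 11: P(11, 51) = 11526 and P(11, 52) = 11986; 11781 is not s-gonal.
Hits: s ∈ {3, 6, 8} → 3.

3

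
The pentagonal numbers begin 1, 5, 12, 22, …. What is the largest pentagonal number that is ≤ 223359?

Solve n(3n−1)/2 ≤ 223359 for integer n.
n = 386 gives 223301 ≤ 223359, while n = 387 gives 224460 > 223359; so the answer is 223301.

223301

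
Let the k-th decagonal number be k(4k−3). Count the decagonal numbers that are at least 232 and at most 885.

8

The n-th decagonal number is n(4n−3).
Smallest index with value ≥ 232: n = 8 (giving 232).
Largest index with value ≤ 885: n = 15 (giving 855).
Indices 8 through 15: 8 terms.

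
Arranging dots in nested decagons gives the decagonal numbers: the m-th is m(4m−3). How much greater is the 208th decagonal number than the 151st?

208·(4·208 − 3) = 172432 and 151·(4·151 − 3) = 90751.
Difference: 172432 − 90751 = 81681.

81681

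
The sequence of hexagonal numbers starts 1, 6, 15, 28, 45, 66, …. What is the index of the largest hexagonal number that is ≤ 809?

20

Solve n(2n−1) ≤ 809 for integer n.
n = 20 gives 780 ≤ 809, while n = 21 gives 861 > 809; so the answer is index 20.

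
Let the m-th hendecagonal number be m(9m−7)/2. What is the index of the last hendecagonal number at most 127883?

168

Solve n(9n−7)/2 ≤ 127883 for integer n.
n = 168 gives 126420 ≤ 127883, while n = 169 gives 127933 > 127883; so the answer is index 168.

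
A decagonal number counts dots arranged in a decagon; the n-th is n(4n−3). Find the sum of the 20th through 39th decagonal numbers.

Σ i(4i−3) = 4Σi² − 3Σi over i = 20..39.
Σi = 780 − 190 = 590 and Σi² = 20540 − 2470 = 18070.
4·18070 − 3·590 = 70510.

70510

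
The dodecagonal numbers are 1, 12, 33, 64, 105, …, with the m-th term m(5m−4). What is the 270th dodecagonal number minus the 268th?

5372

270·(5·270 − 4) = 363420 and 268·(5·268 − 4) = 358048.
Difference: 363420 − 358048 = 5372.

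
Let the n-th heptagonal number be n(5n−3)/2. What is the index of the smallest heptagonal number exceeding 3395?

38

Solve n(5n−3)/2 > 3395 for integer n.
The largest n with value ≤ 3395 is 37 (since 3367 ≤ 3395 < 3553), so the first above is n = 38, value 3553.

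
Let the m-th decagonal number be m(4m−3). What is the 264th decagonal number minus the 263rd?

Consecutive decagonal numbers differ by 8n − 7: here 8·264 − 7 = 2105.

2105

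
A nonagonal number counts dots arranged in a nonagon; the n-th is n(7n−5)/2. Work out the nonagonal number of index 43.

6364

The 43rd nonagonal number is n(7n−5)/2 with n = 43.
43·(7·43 − 5)/2 = 43·296/2 = 43·148 = 6364.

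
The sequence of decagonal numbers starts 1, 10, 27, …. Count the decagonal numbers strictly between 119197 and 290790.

96

The n-th decagonal number is n(4n−3).
Smallest index with value > 119197: n = 174 (giving 120582).
Largest index with value < 290790: n = 269 (giving 288637).
Indices 174 through 269: 96 terms.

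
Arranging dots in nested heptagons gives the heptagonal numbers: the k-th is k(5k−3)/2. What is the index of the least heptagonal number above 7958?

57

Solve n(5n−3)/2 > 7958 for integer n.
The largest n with value ≤ 7958 is 56 (since 7756 ≤ 7958 < 8037), so the first above is n = 57, value 8037.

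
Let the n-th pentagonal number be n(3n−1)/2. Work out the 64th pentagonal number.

The 64th pentagonal number is n(3n−1)/2 with n = 64.
64·(3·64 − 1)/2 = 64·191/2 = 6112.

6112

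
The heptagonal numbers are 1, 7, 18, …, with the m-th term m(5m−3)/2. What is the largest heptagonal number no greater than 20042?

19669

Solve n(5n−3)/2 ≤ 20042 for integer n.
n = 89 gives 19669 ≤ 20042, while n = 90 gives 20115 > 20042; so the answer is 19669.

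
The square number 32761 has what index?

We need n² = 32761, so n = √32761 = 181.
Check: 181² = 32761. ✓

181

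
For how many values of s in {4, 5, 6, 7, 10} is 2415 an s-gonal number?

1

s = 4: P(4, 49) = 2401 and P(4, 50) = 2500; 2415 is not s-gonal.
s = 5: P(5, 40) = 2380 and P(5, 41) = 2501; 2415 is not s-gonal.
s = 6: P(6, 35) = 2415. ✓
s = 7: P(7, 31) = 2356 and P(7, 32) = 2512; 2415 is not s-gonal.
s = 10: P(10, 24) = 2232 and P(10, 25) = 2425; 2415 is not s-gonal.
Hits: s ∈ {6} → 1.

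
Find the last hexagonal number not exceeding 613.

Solve n(2n−1) ≤ 613 for integer n.
n = 17 gives 561 ≤ 613, while n = 18 gives 630 > 613; so the answer is 561.

561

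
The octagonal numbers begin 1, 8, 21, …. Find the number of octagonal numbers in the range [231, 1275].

11

The n-th octagonal number is n(3n−2).
Smallest index with value ≥ 231: n = 10 (giving 280).
Largest index with value ≤ 1275: n = 20 (giving 1160).
Indices 10 through 20: 11 terms.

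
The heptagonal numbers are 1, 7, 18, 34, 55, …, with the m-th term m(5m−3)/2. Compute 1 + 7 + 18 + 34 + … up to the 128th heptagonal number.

Σ i(5i−3)/2 = (5Σi² − 3Σi) / 2 over i = 1..128.
Σi = 8256 and Σi² = 707264.
(5·707264 − 3·8256) / 2 = 3511552/2 = 1755776.

1755776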